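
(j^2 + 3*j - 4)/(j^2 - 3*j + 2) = (j + 4)/(j - 2)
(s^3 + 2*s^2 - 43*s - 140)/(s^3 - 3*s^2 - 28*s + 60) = (s^2 - 3*s - 28)/(s^2 - 8*s + 12)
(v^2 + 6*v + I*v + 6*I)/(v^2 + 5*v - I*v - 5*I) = (v^2 + v*(6 + I) + 6*I)/(v^2 + v*(5 - I) - 5*I)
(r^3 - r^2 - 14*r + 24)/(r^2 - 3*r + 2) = (r^2 + r - 12)/(r - 1)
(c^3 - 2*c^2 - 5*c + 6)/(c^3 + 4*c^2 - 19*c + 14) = (c^2 - c - 6)/(c^2 + 5*c - 14)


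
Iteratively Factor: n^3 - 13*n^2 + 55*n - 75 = (n - 5)*(n^2 - 8*n + 15) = (n - 5)*(n - 3)*(n - 5)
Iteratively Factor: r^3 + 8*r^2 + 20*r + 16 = (r + 2)*(r^2 + 6*r + 8) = (r + 2)^2*(r + 4)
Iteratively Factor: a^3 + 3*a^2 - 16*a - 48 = (a + 3)*(a^2 - 16) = (a + 3)*(a + 4)*(a - 4)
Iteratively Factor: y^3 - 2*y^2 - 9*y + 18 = (y + 3)*(y^2 - 5*y + 6) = (y - 3)*(y + 3)*(y - 2)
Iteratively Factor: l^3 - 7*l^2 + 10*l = (l)*(l^2 - 7*l + 10) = l*(l - 5)*(l - 2)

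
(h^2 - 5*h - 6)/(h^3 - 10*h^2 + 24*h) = (h + 1)/(h*(h - 4))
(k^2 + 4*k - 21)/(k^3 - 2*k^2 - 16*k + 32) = (k^2 + 4*k - 21)/(k^3 - 2*k^2 - 16*k + 32)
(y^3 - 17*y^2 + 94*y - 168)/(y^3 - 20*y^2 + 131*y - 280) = (y^2 - 10*y + 24)/(y^2 - 13*y + 40)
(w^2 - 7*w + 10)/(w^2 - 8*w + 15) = (w - 2)/(w - 3)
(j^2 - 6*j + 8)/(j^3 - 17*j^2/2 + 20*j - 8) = 2*(j - 2)/(2*j^2 - 9*j + 4)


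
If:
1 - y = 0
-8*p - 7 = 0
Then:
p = -7/8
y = 1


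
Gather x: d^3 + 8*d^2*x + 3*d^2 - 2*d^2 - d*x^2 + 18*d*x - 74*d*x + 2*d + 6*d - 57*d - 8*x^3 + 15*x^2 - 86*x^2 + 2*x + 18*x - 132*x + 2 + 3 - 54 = d^3 + d^2 - 49*d - 8*x^3 + x^2*(-d - 71) + x*(8*d^2 - 56*d - 112) - 49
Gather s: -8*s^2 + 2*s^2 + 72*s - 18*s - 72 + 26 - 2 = -6*s^2 + 54*s - 48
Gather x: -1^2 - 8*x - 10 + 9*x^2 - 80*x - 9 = 9*x^2 - 88*x - 20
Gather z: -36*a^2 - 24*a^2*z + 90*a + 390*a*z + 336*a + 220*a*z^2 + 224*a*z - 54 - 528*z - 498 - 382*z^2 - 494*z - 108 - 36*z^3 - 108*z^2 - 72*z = -36*a^2 + 426*a - 36*z^3 + z^2*(220*a - 490) + z*(-24*a^2 + 614*a - 1094) - 660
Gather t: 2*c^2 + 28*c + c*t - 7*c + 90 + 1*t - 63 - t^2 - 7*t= 2*c^2 + 21*c - t^2 + t*(c - 6) + 27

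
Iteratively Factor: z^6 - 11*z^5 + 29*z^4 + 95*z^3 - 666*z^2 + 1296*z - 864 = (z - 2)*(z^5 - 9*z^4 + 11*z^3 + 117*z^2 - 432*z + 432) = (z - 2)*(z + 4)*(z^4 - 13*z^3 + 63*z^2 - 135*z + 108) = (z - 3)*(z - 2)*(z + 4)*(z^3 - 10*z^2 + 33*z - 36) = (z - 4)*(z - 3)*(z - 2)*(z + 4)*(z^2 - 6*z + 9) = (z - 4)*(z - 3)^2*(z - 2)*(z + 4)*(z - 3)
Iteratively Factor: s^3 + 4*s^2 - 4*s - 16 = (s + 4)*(s^2 - 4) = (s - 2)*(s + 4)*(s + 2)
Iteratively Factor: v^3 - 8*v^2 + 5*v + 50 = (v + 2)*(v^2 - 10*v + 25) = (v - 5)*(v + 2)*(v - 5)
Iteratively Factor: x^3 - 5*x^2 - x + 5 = (x + 1)*(x^2 - 6*x + 5) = (x - 1)*(x + 1)*(x - 5)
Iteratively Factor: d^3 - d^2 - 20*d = (d + 4)*(d^2 - 5*d) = (d - 5)*(d + 4)*(d)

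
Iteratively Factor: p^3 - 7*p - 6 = (p + 1)*(p^2 - p - 6) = (p - 3)*(p + 1)*(p + 2)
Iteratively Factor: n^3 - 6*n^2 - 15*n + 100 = (n - 5)*(n^2 - n - 20) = (n - 5)*(n + 4)*(n - 5)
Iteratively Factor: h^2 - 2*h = (h - 2)*(h)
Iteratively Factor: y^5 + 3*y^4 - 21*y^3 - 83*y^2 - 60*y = (y)*(y^4 + 3*y^3 - 21*y^2 - 83*y - 60) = y*(y + 4)*(y^3 - y^2 - 17*y - 15) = y*(y + 3)*(y + 4)*(y^2 - 4*y - 5) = y*(y - 5)*(y + 3)*(y + 4)*(y + 1)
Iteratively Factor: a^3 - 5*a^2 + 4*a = (a)*(a^2 - 5*a + 4) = a*(a - 4)*(a - 1)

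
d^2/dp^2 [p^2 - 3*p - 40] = 2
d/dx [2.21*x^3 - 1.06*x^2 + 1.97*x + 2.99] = 6.63*x^2 - 2.12*x + 1.97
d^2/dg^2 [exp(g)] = exp(g)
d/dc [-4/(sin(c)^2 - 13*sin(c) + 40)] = 4*(2*sin(c) - 13)*cos(c)/(sin(c)^2 - 13*sin(c) + 40)^2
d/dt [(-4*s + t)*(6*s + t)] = 2*s + 2*t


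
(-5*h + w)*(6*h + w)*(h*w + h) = -30*h^3*w - 30*h^3 + h^2*w^2 + h^2*w + h*w^3 + h*w^2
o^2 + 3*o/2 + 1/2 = (o + 1/2)*(o + 1)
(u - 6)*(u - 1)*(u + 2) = u^3 - 5*u^2 - 8*u + 12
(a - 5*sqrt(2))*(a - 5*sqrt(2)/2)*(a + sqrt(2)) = a^3 - 13*sqrt(2)*a^2/2 + 10*a + 25*sqrt(2)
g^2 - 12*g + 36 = (g - 6)^2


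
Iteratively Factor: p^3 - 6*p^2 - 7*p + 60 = (p - 5)*(p^2 - p - 12) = (p - 5)*(p - 4)*(p + 3)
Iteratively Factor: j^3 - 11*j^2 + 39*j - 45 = (j - 3)*(j^2 - 8*j + 15) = (j - 3)^2*(j - 5)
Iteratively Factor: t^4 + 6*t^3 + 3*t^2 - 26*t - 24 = (t + 4)*(t^3 + 2*t^2 - 5*t - 6) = (t + 1)*(t + 4)*(t^2 + t - 6) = (t - 2)*(t + 1)*(t + 4)*(t + 3)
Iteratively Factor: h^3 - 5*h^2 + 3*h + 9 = (h - 3)*(h^2 - 2*h - 3) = (h - 3)*(h + 1)*(h - 3)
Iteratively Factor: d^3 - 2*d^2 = (d)*(d^2 - 2*d) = d*(d - 2)*(d)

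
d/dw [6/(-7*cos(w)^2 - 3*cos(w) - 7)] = -6*(14*cos(w) + 3)*sin(w)/(7*cos(w)^2 + 3*cos(w) + 7)^2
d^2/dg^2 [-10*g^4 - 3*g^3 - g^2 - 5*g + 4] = -120*g^2 - 18*g - 2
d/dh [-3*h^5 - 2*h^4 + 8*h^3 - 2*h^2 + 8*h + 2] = -15*h^4 - 8*h^3 + 24*h^2 - 4*h + 8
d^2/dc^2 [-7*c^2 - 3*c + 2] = -14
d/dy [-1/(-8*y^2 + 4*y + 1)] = 4*(1 - 4*y)/(-8*y^2 + 4*y + 1)^2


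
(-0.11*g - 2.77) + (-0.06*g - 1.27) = -0.17*g - 4.04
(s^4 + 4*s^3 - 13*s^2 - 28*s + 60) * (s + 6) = s^5 + 10*s^4 + 11*s^3 - 106*s^2 - 108*s + 360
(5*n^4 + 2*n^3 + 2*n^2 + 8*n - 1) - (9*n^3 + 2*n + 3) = 5*n^4 - 7*n^3 + 2*n^2 + 6*n - 4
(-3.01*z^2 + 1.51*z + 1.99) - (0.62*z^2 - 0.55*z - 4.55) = -3.63*z^2 + 2.06*z + 6.54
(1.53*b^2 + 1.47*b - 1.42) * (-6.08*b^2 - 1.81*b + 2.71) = -9.3024*b^4 - 11.7069*b^3 + 10.1192*b^2 + 6.5539*b - 3.8482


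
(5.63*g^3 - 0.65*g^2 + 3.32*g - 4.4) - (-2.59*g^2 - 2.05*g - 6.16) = 5.63*g^3 + 1.94*g^2 + 5.37*g + 1.76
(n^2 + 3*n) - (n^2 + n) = 2*n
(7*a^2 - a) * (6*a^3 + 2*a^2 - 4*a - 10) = 42*a^5 + 8*a^4 - 30*a^3 - 66*a^2 + 10*a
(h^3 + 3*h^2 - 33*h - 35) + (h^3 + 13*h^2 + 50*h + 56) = 2*h^3 + 16*h^2 + 17*h + 21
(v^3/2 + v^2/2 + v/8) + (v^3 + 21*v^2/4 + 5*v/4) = 3*v^3/2 + 23*v^2/4 + 11*v/8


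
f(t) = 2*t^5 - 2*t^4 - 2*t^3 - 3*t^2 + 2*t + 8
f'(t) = 10*t^4 - 8*t^3 - 6*t^2 - 6*t + 2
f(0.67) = 7.26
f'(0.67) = -5.10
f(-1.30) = -8.41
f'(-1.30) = 45.80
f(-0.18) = 7.55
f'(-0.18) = 2.94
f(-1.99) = -85.88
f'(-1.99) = 210.05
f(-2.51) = -262.93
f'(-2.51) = 502.68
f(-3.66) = -1613.85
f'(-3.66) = 2130.23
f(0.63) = 7.45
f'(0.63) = -4.59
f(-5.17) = -8622.27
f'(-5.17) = 8122.49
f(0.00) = 8.00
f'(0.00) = 2.00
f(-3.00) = -619.00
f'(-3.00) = 992.00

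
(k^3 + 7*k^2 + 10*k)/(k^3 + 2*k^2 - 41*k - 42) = k*(k^2 + 7*k + 10)/(k^3 + 2*k^2 - 41*k - 42)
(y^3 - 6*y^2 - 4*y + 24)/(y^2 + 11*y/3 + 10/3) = 3*(y^2 - 8*y + 12)/(3*y + 5)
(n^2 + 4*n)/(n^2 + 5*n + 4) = n/(n + 1)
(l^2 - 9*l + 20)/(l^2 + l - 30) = (l - 4)/(l + 6)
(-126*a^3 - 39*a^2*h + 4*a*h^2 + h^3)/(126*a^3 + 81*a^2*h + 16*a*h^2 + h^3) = (-6*a + h)/(6*a + h)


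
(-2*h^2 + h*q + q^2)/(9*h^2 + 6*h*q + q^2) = (-2*h^2 + h*q + q^2)/(9*h^2 + 6*h*q + q^2)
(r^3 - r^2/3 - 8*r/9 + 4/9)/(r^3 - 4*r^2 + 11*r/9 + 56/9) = (9*r^2 - 12*r + 4)/(9*r^2 - 45*r + 56)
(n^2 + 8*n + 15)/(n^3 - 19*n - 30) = (n + 5)/(n^2 - 3*n - 10)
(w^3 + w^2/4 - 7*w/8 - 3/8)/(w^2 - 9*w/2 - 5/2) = (4*w^2 - w - 3)/(4*(w - 5))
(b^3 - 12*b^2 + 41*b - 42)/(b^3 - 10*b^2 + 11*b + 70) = (b^2 - 5*b + 6)/(b^2 - 3*b - 10)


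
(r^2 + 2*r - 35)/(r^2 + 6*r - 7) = (r - 5)/(r - 1)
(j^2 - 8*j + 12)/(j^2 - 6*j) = (j - 2)/j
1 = 1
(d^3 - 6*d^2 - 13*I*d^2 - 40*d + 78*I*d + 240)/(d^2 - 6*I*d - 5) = (d^2 + d*(-6 - 8*I) + 48*I)/(d - I)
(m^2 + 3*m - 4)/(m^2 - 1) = (m + 4)/(m + 1)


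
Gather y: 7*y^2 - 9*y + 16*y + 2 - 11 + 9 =7*y^2 + 7*y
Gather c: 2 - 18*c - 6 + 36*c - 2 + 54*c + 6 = 72*c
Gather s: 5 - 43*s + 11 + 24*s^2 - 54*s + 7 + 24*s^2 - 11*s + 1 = 48*s^2 - 108*s + 24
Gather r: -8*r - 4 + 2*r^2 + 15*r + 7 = 2*r^2 + 7*r + 3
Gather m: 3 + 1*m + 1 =m + 4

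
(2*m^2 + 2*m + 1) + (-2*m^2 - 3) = 2*m - 2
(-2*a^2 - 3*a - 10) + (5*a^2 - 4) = 3*a^2 - 3*a - 14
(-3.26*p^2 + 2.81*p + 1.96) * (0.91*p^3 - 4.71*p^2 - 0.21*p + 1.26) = -2.9666*p^5 + 17.9117*p^4 - 10.7669*p^3 - 13.9293*p^2 + 3.129*p + 2.4696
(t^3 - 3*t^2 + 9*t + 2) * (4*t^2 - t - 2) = 4*t^5 - 13*t^4 + 37*t^3 + 5*t^2 - 20*t - 4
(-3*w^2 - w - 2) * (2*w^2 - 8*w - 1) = -6*w^4 + 22*w^3 + 7*w^2 + 17*w + 2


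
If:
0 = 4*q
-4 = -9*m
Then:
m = 4/9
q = 0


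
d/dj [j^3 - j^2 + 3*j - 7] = 3*j^2 - 2*j + 3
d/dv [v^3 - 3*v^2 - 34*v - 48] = 3*v^2 - 6*v - 34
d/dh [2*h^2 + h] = 4*h + 1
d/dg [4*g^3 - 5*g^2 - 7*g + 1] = 12*g^2 - 10*g - 7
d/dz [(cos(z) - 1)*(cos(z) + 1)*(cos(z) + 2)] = (-3*cos(z)^2 - 4*cos(z) + 1)*sin(z)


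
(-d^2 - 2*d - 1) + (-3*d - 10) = -d^2 - 5*d - 11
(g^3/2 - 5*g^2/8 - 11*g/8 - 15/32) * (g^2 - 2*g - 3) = g^5/2 - 13*g^4/8 - 13*g^3/8 + 133*g^2/32 + 81*g/16 + 45/32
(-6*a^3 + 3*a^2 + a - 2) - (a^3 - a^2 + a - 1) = -7*a^3 + 4*a^2 - 1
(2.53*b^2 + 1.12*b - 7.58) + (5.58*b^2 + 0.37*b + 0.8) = 8.11*b^2 + 1.49*b - 6.78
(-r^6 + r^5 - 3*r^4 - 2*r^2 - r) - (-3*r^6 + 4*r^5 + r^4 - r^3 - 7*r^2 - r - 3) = 2*r^6 - 3*r^5 - 4*r^4 + r^3 + 5*r^2 + 3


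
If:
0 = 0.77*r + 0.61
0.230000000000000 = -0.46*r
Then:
No Solution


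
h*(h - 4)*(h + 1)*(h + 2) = h^4 - h^3 - 10*h^2 - 8*h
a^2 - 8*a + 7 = (a - 7)*(a - 1)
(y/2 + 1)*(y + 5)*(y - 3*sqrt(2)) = y^3/2 - 3*sqrt(2)*y^2/2 + 7*y^2/2 - 21*sqrt(2)*y/2 + 5*y - 15*sqrt(2)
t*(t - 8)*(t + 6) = t^3 - 2*t^2 - 48*t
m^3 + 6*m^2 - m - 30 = (m - 2)*(m + 3)*(m + 5)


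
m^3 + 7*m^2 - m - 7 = (m - 1)*(m + 1)*(m + 7)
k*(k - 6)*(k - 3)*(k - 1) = k^4 - 10*k^3 + 27*k^2 - 18*k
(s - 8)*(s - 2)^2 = s^3 - 12*s^2 + 36*s - 32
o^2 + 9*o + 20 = (o + 4)*(o + 5)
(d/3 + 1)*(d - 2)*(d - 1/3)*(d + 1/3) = d^4/3 + d^3/3 - 55*d^2/27 - d/27 + 2/9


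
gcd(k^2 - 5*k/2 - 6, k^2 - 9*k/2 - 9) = k + 3/2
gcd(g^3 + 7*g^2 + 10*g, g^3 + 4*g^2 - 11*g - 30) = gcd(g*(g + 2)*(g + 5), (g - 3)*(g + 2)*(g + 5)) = g^2 + 7*g + 10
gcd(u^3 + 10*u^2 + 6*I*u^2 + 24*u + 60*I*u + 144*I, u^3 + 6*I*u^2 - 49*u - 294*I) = u + 6*I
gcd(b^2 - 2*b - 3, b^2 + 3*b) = 1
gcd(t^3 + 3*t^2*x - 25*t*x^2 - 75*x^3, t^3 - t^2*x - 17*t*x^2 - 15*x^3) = -t^2 + 2*t*x + 15*x^2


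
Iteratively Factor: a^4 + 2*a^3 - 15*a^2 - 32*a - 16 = (a + 1)*(a^3 + a^2 - 16*a - 16) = (a + 1)^2*(a^2 - 16) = (a + 1)^2*(a + 4)*(a - 4)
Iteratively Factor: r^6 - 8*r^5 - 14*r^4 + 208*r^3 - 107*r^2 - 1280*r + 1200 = (r - 5)*(r^5 - 3*r^4 - 29*r^3 + 63*r^2 + 208*r - 240) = (r - 5)*(r + 3)*(r^4 - 6*r^3 - 11*r^2 + 96*r - 80) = (r - 5)*(r - 4)*(r + 3)*(r^3 - 2*r^2 - 19*r + 20) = (r - 5)*(r - 4)*(r - 1)*(r + 3)*(r^2 - r - 20) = (r - 5)^2*(r - 4)*(r - 1)*(r + 3)*(r + 4)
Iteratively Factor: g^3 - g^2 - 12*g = (g + 3)*(g^2 - 4*g) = (g - 4)*(g + 3)*(g)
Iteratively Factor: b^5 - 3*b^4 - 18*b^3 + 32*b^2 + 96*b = (b)*(b^4 - 3*b^3 - 18*b^2 + 32*b + 96) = b*(b - 4)*(b^3 + b^2 - 14*b - 24) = b*(b - 4)*(b + 3)*(b^2 - 2*b - 8) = b*(b - 4)*(b + 2)*(b + 3)*(b - 4)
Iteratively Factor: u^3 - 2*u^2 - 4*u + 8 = (u - 2)*(u^2 - 4) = (u - 2)*(u + 2)*(u - 2)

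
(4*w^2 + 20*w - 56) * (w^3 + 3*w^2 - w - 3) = 4*w^5 + 32*w^4 - 200*w^2 - 4*w + 168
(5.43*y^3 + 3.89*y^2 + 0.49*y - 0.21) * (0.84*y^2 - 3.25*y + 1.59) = 4.5612*y^5 - 14.3799*y^4 - 3.5972*y^3 + 4.4162*y^2 + 1.4616*y - 0.3339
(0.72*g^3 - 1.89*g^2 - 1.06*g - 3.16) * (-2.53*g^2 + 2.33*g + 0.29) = -1.8216*g^5 + 6.4593*g^4 - 1.5131*g^3 + 4.9769*g^2 - 7.6702*g - 0.9164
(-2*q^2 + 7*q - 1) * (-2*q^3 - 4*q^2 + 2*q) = 4*q^5 - 6*q^4 - 30*q^3 + 18*q^2 - 2*q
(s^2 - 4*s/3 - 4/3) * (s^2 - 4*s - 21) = s^4 - 16*s^3/3 - 17*s^2 + 100*s/3 + 28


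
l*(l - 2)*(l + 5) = l^3 + 3*l^2 - 10*l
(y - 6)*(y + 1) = y^2 - 5*y - 6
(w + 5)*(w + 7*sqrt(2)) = w^2 + 5*w + 7*sqrt(2)*w + 35*sqrt(2)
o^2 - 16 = (o - 4)*(o + 4)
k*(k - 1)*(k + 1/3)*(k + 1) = k^4 + k^3/3 - k^2 - k/3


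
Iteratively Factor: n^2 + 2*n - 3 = (n - 1)*(n + 3)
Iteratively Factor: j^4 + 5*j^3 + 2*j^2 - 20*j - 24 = (j + 2)*(j^3 + 3*j^2 - 4*j - 12) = (j + 2)^2*(j^2 + j - 6) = (j + 2)^2*(j + 3)*(j - 2)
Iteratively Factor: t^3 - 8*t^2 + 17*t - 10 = (t - 1)*(t^2 - 7*t + 10) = (t - 5)*(t - 1)*(t - 2)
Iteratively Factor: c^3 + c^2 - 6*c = (c + 3)*(c^2 - 2*c) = c*(c + 3)*(c - 2)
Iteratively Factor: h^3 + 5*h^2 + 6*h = (h + 3)*(h^2 + 2*h) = (h + 2)*(h + 3)*(h)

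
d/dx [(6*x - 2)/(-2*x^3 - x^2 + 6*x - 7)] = 2*(-6*x^3 - 3*x^2 + 18*x + 2*(3*x - 1)*(3*x^2 + x - 3) - 21)/(2*x^3 + x^2 - 6*x + 7)^2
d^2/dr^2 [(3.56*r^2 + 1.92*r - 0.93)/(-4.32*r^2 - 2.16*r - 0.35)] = (-1.13686837721616e-13*r^4 - 5.22547200000008*r^3 + 136.432512*r^2 + 69.486336*r + 7.896536)/(80.621568*r^6 + 120.932352*r^5 + 80.061696*r^4 + 29.673216*r^3 + 6.48648*r^2 + 0.7938*r + 0.042875)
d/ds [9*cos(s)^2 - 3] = -9*sin(2*s)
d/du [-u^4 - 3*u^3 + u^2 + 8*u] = -4*u^3 - 9*u^2 + 2*u + 8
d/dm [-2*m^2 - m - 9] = -4*m - 1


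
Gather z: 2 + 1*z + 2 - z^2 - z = 4 - z^2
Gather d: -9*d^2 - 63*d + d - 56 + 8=-9*d^2 - 62*d - 48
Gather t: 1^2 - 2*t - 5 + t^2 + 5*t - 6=t^2 + 3*t - 10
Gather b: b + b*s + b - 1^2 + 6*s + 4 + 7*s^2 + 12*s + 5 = b*(s + 2) + 7*s^2 + 18*s + 8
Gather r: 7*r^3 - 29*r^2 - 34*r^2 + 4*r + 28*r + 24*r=7*r^3 - 63*r^2 + 56*r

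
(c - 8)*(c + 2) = c^2 - 6*c - 16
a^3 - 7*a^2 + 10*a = a*(a - 5)*(a - 2)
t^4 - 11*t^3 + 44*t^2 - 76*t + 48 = (t - 4)*(t - 3)*(t - 2)^2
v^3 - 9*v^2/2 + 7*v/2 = v*(v - 7/2)*(v - 1)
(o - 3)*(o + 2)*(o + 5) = o^3 + 4*o^2 - 11*o - 30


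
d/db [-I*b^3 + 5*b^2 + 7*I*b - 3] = -3*I*b^2 + 10*b + 7*I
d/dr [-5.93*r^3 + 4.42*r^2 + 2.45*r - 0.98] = -17.79*r^2 + 8.84*r + 2.45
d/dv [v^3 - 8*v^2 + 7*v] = 3*v^2 - 16*v + 7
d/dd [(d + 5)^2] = 2*d + 10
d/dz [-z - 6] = -1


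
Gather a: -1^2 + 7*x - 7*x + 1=0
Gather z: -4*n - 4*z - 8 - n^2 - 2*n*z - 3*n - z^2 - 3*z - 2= -n^2 - 7*n - z^2 + z*(-2*n - 7) - 10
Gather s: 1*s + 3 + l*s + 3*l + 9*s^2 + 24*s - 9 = 3*l + 9*s^2 + s*(l + 25) - 6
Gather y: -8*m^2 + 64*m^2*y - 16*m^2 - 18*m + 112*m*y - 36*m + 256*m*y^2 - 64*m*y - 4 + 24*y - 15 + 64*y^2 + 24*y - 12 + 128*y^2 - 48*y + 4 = -24*m^2 - 54*m + y^2*(256*m + 192) + y*(64*m^2 + 48*m) - 27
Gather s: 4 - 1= 3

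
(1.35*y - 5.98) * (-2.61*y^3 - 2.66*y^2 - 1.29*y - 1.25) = -3.5235*y^4 + 12.0168*y^3 + 14.1653*y^2 + 6.0267*y + 7.475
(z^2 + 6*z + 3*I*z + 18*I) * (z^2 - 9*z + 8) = z^4 - 3*z^3 + 3*I*z^3 - 46*z^2 - 9*I*z^2 + 48*z - 138*I*z + 144*I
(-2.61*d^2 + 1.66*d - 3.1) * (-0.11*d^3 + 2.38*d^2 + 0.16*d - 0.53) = 0.2871*d^5 - 6.3944*d^4 + 3.8742*d^3 - 5.7291*d^2 - 1.3758*d + 1.643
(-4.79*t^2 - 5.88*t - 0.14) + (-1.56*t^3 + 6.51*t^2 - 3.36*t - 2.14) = -1.56*t^3 + 1.72*t^2 - 9.24*t - 2.28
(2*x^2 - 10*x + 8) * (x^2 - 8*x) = 2*x^4 - 26*x^3 + 88*x^2 - 64*x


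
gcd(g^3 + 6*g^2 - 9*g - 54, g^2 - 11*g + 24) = g - 3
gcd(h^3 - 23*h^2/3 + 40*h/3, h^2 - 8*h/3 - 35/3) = h - 5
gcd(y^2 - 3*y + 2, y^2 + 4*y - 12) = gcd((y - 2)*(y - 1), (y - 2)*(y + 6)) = y - 2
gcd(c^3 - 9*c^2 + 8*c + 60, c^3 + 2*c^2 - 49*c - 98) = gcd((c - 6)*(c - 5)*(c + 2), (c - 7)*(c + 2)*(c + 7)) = c + 2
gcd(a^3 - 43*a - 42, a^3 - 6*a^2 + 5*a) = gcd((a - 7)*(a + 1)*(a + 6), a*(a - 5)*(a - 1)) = 1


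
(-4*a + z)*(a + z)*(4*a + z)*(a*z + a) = -16*a^4*z - 16*a^4 - 16*a^3*z^2 - 16*a^3*z + a^2*z^3 + a^2*z^2 + a*z^4 + a*z^3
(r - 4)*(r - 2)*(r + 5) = r^3 - r^2 - 22*r + 40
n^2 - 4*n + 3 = (n - 3)*(n - 1)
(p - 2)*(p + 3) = p^2 + p - 6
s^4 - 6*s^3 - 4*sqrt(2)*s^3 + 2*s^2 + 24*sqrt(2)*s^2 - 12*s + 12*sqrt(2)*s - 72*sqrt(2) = (s - 6)*(s - 3*sqrt(2))*(s - 2*sqrt(2))*(s + sqrt(2))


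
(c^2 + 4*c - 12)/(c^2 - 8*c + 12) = (c + 6)/(c - 6)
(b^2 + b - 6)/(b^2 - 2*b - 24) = (-b^2 - b + 6)/(-b^2 + 2*b + 24)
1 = 1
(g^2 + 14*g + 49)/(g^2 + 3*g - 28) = (g + 7)/(g - 4)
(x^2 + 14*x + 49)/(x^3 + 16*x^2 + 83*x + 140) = (x + 7)/(x^2 + 9*x + 20)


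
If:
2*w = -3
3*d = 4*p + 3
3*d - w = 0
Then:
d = -1/2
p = -9/8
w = -3/2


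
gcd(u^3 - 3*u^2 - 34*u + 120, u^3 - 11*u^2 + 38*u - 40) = u^2 - 9*u + 20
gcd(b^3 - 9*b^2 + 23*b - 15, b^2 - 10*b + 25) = b - 5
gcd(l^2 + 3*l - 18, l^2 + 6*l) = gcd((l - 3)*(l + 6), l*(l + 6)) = l + 6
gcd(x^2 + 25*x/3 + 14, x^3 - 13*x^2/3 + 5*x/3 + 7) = 1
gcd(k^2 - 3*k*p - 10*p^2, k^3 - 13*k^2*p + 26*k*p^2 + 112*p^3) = k + 2*p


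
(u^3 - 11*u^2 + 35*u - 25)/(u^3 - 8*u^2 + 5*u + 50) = (u - 1)/(u + 2)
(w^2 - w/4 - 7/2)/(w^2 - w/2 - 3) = (4*w + 7)/(2*(2*w + 3))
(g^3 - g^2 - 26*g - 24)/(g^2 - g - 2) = (g^2 - 2*g - 24)/(g - 2)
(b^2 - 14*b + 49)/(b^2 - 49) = (b - 7)/(b + 7)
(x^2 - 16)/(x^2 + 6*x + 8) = (x - 4)/(x + 2)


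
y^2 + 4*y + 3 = (y + 1)*(y + 3)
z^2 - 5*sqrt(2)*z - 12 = (z - 6*sqrt(2))*(z + sqrt(2))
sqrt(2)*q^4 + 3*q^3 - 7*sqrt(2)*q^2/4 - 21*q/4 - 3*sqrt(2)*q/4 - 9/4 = (q - 3/2)*(q + 1/2)*(q + 3*sqrt(2)/2)*(sqrt(2)*q + sqrt(2))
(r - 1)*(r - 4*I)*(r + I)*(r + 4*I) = r^4 - r^3 + I*r^3 + 16*r^2 - I*r^2 - 16*r + 16*I*r - 16*I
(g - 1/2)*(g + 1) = g^2 + g/2 - 1/2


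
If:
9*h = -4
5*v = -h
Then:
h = -4/9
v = 4/45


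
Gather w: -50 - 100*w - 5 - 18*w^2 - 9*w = -18*w^2 - 109*w - 55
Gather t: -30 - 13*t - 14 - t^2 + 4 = -t^2 - 13*t - 40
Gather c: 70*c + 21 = 70*c + 21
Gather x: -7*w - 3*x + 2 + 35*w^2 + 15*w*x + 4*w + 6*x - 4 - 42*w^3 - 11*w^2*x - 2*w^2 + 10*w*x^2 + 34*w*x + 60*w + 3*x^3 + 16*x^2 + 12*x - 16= -42*w^3 + 33*w^2 + 57*w + 3*x^3 + x^2*(10*w + 16) + x*(-11*w^2 + 49*w + 15) - 18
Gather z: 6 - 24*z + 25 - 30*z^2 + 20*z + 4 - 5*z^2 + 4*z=35 - 35*z^2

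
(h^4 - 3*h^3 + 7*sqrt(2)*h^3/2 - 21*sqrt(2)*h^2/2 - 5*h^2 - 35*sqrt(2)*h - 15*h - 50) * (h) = h^5 - 3*h^4 + 7*sqrt(2)*h^4/2 - 21*sqrt(2)*h^3/2 - 5*h^3 - 35*sqrt(2)*h^2 - 15*h^2 - 50*h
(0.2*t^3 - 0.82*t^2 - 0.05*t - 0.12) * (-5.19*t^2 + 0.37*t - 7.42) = -1.038*t^5 + 4.3298*t^4 - 1.5279*t^3 + 6.6887*t^2 + 0.3266*t + 0.8904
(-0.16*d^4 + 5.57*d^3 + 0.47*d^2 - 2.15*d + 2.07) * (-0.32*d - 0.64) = 0.0512*d^5 - 1.68*d^4 - 3.7152*d^3 + 0.3872*d^2 + 0.7136*d - 1.3248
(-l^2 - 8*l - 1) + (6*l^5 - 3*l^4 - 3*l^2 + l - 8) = 6*l^5 - 3*l^4 - 4*l^2 - 7*l - 9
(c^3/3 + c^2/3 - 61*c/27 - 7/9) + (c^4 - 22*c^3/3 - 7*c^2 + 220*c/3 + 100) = c^4 - 7*c^3 - 20*c^2/3 + 1919*c/27 + 893/9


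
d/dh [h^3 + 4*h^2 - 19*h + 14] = 3*h^2 + 8*h - 19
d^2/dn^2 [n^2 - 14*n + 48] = 2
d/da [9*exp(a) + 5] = 9*exp(a)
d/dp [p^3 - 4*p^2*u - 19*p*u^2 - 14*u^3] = 3*p^2 - 8*p*u - 19*u^2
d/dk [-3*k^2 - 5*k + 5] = -6*k - 5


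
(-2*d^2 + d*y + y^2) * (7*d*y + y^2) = -14*d^3*y + 5*d^2*y^2 + 8*d*y^3 + y^4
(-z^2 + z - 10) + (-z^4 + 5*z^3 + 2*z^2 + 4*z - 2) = -z^4 + 5*z^3 + z^2 + 5*z - 12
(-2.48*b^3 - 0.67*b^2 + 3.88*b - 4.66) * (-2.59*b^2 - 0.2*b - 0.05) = 6.4232*b^5 + 2.2313*b^4 - 9.7912*b^3 + 11.3269*b^2 + 0.738*b + 0.233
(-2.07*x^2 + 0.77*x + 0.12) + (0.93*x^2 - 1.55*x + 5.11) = -1.14*x^2 - 0.78*x + 5.23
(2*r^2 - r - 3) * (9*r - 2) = 18*r^3 - 13*r^2 - 25*r + 6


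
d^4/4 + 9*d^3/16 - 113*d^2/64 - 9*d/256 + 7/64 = (d/4 + 1)*(d - 7/4)*(d - 1/4)*(d + 1/4)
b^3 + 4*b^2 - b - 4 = (b - 1)*(b + 1)*(b + 4)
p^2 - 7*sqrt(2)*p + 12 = (p - 6*sqrt(2))*(p - sqrt(2))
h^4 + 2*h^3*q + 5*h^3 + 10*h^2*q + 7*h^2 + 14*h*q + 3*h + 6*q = (h + 1)^2*(h + 3)*(h + 2*q)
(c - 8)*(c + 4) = c^2 - 4*c - 32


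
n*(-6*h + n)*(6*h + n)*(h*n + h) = -36*h^3*n^2 - 36*h^3*n + h*n^4 + h*n^3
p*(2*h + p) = 2*h*p + p^2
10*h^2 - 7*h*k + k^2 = (-5*h + k)*(-2*h + k)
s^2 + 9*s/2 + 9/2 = (s + 3/2)*(s + 3)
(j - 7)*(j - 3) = j^2 - 10*j + 21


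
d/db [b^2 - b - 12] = 2*b - 1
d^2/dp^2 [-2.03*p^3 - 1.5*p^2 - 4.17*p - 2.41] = -12.18*p - 3.0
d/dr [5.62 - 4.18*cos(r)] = 4.18*sin(r)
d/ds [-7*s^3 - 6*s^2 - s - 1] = -21*s^2 - 12*s - 1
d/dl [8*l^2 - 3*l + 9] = 16*l - 3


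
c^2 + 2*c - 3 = (c - 1)*(c + 3)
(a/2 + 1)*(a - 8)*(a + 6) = a^3/2 - 26*a - 48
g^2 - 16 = (g - 4)*(g + 4)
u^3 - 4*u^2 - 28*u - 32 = (u - 8)*(u + 2)^2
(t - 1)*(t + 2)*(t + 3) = t^3 + 4*t^2 + t - 6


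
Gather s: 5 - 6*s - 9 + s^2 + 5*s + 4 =s^2 - s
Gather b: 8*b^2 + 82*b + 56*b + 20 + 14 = 8*b^2 + 138*b + 34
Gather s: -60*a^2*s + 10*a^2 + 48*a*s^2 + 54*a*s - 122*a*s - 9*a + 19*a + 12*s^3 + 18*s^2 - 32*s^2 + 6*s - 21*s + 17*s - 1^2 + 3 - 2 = 10*a^2 + 10*a + 12*s^3 + s^2*(48*a - 14) + s*(-60*a^2 - 68*a + 2)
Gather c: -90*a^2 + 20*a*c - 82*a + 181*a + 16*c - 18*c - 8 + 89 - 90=-90*a^2 + 99*a + c*(20*a - 2) - 9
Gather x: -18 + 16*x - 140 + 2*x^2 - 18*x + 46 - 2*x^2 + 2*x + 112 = 0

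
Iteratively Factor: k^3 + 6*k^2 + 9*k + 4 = (k + 4)*(k^2 + 2*k + 1) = (k + 1)*(k + 4)*(k + 1)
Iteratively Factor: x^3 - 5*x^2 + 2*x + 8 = (x - 4)*(x^2 - x - 2) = (x - 4)*(x + 1)*(x - 2)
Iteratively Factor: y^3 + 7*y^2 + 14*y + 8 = (y + 1)*(y^2 + 6*y + 8) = (y + 1)*(y + 2)*(y + 4)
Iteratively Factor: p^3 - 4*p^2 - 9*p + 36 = (p + 3)*(p^2 - 7*p + 12) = (p - 4)*(p + 3)*(p - 3)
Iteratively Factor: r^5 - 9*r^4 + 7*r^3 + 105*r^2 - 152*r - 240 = (r + 1)*(r^4 - 10*r^3 + 17*r^2 + 88*r - 240) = (r - 5)*(r + 1)*(r^3 - 5*r^2 - 8*r + 48) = (r - 5)*(r - 4)*(r + 1)*(r^2 - r - 12) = (r - 5)*(r - 4)*(r + 1)*(r + 3)*(r - 4)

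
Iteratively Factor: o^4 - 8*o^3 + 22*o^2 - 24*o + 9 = (o - 1)*(o^3 - 7*o^2 + 15*o - 9) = (o - 1)^2*(o^2 - 6*o + 9) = (o - 3)*(o - 1)^2*(o - 3)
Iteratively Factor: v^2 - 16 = (v - 4)*(v + 4)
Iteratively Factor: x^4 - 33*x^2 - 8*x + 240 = (x + 4)*(x^3 - 4*x^2 - 17*x + 60) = (x - 3)*(x + 4)*(x^2 - x - 20) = (x - 3)*(x + 4)^2*(x - 5)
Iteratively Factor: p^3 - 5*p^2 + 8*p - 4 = (p - 1)*(p^2 - 4*p + 4) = (p - 2)*(p - 1)*(p - 2)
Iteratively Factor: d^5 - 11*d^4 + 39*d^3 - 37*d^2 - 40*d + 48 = (d - 4)*(d^4 - 7*d^3 + 11*d^2 + 7*d - 12) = (d - 4)*(d - 1)*(d^3 - 6*d^2 + 5*d + 12) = (d - 4)*(d - 1)*(d + 1)*(d^2 - 7*d + 12) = (d - 4)*(d - 3)*(d - 1)*(d + 1)*(d - 4)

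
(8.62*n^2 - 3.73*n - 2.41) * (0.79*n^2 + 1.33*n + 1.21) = 6.8098*n^4 + 8.5179*n^3 + 3.5654*n^2 - 7.7186*n - 2.9161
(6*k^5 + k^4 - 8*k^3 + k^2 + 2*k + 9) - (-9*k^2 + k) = 6*k^5 + k^4 - 8*k^3 + 10*k^2 + k + 9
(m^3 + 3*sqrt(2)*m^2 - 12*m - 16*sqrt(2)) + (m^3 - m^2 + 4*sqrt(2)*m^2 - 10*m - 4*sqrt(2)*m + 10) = 2*m^3 - m^2 + 7*sqrt(2)*m^2 - 22*m - 4*sqrt(2)*m - 16*sqrt(2) + 10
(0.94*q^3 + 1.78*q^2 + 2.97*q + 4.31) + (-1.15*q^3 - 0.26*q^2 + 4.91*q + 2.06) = -0.21*q^3 + 1.52*q^2 + 7.88*q + 6.37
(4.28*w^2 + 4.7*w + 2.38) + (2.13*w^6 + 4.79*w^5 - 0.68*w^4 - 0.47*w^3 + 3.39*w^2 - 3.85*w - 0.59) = 2.13*w^6 + 4.79*w^5 - 0.68*w^4 - 0.47*w^3 + 7.67*w^2 + 0.85*w + 1.79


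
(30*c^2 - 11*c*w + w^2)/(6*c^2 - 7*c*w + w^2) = (-5*c + w)/(-c + w)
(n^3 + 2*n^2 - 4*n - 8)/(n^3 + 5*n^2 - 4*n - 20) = (n + 2)/(n + 5)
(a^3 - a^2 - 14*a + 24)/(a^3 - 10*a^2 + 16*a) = (a^2 + a - 12)/(a*(a - 8))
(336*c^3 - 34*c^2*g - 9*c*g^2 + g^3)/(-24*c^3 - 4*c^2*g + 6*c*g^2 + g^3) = (-56*c^2 + 15*c*g - g^2)/(4*c^2 - g^2)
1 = 1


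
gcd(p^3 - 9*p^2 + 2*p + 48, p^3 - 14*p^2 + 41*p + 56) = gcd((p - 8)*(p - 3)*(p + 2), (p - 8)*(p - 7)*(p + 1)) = p - 8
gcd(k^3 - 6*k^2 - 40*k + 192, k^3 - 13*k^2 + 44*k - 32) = k^2 - 12*k + 32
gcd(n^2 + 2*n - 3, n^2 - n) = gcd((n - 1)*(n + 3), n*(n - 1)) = n - 1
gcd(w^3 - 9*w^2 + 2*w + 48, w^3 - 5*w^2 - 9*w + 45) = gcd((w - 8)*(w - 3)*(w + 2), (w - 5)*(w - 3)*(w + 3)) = w - 3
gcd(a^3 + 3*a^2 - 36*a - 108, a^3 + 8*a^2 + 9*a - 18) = a^2 + 9*a + 18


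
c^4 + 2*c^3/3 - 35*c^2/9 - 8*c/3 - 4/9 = (c - 2)*(c + 1/3)^2*(c + 2)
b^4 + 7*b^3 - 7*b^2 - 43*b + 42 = (b - 2)*(b - 1)*(b + 3)*(b + 7)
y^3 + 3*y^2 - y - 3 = (y - 1)*(y + 1)*(y + 3)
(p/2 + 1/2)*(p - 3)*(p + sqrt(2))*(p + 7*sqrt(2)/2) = p^4/2 - p^3 + 9*sqrt(2)*p^3/4 - 9*sqrt(2)*p^2/2 + 2*p^2 - 27*sqrt(2)*p/4 - 7*p - 21/2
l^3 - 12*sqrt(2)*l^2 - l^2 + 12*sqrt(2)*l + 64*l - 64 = (l - 1)*(l - 8*sqrt(2))*(l - 4*sqrt(2))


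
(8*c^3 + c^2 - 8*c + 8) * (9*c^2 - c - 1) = 72*c^5 + c^4 - 81*c^3 + 79*c^2 - 8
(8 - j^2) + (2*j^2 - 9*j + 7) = j^2 - 9*j + 15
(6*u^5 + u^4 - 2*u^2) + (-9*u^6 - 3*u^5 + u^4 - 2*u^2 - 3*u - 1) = -9*u^6 + 3*u^5 + 2*u^4 - 4*u^2 - 3*u - 1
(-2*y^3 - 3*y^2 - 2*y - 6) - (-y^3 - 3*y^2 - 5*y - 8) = -y^3 + 3*y + 2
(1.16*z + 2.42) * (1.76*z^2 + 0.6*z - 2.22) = 2.0416*z^3 + 4.9552*z^2 - 1.1232*z - 5.3724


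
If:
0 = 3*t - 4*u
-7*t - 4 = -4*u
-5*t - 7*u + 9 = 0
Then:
No Solution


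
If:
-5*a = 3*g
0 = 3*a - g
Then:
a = 0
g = 0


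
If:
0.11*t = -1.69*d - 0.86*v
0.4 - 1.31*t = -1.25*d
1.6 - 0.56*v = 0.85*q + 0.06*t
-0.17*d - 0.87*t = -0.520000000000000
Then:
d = 0.25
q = 2.22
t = 0.55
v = -0.57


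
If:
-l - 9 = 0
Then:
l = -9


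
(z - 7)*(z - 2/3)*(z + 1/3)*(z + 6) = z^4 - 4*z^3/3 - 377*z^2/9 + 128*z/9 + 28/3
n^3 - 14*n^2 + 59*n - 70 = (n - 7)*(n - 5)*(n - 2)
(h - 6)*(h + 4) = h^2 - 2*h - 24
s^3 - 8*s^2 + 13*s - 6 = (s - 6)*(s - 1)^2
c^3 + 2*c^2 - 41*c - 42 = (c - 6)*(c + 1)*(c + 7)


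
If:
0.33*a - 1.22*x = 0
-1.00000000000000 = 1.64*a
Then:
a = -0.61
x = -0.16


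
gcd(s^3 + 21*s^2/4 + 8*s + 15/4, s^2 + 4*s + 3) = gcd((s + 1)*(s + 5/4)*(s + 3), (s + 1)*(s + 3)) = s^2 + 4*s + 3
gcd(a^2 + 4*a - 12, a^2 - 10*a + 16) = a - 2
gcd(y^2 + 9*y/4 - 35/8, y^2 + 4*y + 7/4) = y + 7/2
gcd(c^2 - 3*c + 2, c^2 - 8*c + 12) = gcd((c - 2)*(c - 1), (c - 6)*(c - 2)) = c - 2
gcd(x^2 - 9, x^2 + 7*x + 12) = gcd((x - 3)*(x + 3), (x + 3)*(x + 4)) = x + 3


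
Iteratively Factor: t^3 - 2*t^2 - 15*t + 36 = (t + 4)*(t^2 - 6*t + 9) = (t - 3)*(t + 4)*(t - 3)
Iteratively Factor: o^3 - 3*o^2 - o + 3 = (o + 1)*(o^2 - 4*o + 3) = (o - 1)*(o + 1)*(o - 3)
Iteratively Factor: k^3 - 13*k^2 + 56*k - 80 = (k - 4)*(k^2 - 9*k + 20) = (k - 5)*(k - 4)*(k - 4)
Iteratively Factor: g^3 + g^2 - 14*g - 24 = (g - 4)*(g^2 + 5*g + 6) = (g - 4)*(g + 3)*(g + 2)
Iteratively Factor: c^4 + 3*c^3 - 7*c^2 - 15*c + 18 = (c + 3)*(c^3 - 7*c + 6) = (c + 3)^2*(c^2 - 3*c + 2) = (c - 2)*(c + 3)^2*(c - 1)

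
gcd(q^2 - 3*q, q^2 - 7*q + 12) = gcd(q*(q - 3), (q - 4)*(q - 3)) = q - 3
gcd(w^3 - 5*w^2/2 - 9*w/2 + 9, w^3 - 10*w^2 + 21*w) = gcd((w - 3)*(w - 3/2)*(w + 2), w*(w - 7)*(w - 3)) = w - 3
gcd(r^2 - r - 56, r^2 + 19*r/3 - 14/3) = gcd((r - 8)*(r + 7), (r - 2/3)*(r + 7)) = r + 7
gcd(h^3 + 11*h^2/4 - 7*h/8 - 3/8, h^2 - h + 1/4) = h - 1/2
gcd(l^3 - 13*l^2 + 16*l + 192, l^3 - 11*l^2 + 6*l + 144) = l^2 - 5*l - 24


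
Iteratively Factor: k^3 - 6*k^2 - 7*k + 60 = (k + 3)*(k^2 - 9*k + 20) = (k - 5)*(k + 3)*(k - 4)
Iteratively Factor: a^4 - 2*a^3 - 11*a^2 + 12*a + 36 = (a + 2)*(a^3 - 4*a^2 - 3*a + 18) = (a - 3)*(a + 2)*(a^2 - a - 6) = (a - 3)^2*(a + 2)*(a + 2)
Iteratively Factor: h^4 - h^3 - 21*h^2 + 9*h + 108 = (h - 3)*(h^3 + 2*h^2 - 15*h - 36) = (h - 4)*(h - 3)*(h^2 + 6*h + 9) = (h - 4)*(h - 3)*(h + 3)*(h + 3)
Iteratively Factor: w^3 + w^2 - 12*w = (w + 4)*(w^2 - 3*w) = (w - 3)*(w + 4)*(w)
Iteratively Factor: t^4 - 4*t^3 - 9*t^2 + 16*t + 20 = (t - 2)*(t^3 - 2*t^2 - 13*t - 10) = (t - 2)*(t + 2)*(t^2 - 4*t - 5) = (t - 5)*(t - 2)*(t + 2)*(t + 1)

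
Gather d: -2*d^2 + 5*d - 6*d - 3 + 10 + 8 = -2*d^2 - d + 15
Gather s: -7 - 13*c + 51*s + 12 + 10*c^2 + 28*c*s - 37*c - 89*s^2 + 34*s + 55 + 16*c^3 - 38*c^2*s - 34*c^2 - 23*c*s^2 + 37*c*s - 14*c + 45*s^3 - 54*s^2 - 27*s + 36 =16*c^3 - 24*c^2 - 64*c + 45*s^3 + s^2*(-23*c - 143) + s*(-38*c^2 + 65*c + 58) + 96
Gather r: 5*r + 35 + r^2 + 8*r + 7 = r^2 + 13*r + 42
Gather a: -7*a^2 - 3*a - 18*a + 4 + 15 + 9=-7*a^2 - 21*a + 28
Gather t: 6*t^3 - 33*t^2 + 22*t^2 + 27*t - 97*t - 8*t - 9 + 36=6*t^3 - 11*t^2 - 78*t + 27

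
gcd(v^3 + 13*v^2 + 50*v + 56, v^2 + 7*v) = v + 7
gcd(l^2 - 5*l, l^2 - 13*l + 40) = l - 5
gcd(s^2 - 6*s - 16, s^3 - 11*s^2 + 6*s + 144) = s - 8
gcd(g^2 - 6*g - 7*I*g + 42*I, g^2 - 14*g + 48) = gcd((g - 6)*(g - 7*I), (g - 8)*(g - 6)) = g - 6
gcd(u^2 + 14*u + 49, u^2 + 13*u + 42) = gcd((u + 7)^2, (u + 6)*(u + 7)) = u + 7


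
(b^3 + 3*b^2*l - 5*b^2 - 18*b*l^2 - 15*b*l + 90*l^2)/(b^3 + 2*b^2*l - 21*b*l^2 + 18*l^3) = (b - 5)/(b - l)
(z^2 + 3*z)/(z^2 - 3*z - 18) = z/(z - 6)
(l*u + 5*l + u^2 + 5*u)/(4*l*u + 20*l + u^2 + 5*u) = (l + u)/(4*l + u)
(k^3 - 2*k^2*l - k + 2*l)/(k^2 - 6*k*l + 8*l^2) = (k^2 - 1)/(k - 4*l)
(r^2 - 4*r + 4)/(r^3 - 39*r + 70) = (r - 2)/(r^2 + 2*r - 35)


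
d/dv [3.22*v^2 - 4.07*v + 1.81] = 6.44*v - 4.07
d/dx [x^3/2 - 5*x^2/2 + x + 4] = 3*x^2/2 - 5*x + 1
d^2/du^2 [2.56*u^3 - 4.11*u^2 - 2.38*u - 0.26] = 15.36*u - 8.22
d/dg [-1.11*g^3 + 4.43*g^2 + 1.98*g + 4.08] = -3.33*g^2 + 8.86*g + 1.98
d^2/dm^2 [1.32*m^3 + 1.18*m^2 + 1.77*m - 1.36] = 7.92*m + 2.36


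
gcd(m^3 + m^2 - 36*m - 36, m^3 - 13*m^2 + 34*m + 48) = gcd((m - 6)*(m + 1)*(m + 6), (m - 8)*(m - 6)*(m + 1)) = m^2 - 5*m - 6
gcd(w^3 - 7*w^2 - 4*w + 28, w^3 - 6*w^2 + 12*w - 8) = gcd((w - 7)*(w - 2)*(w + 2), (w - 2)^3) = w - 2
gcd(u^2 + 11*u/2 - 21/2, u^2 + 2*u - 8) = 1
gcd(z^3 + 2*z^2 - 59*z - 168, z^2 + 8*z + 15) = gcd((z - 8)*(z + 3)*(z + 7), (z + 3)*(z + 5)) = z + 3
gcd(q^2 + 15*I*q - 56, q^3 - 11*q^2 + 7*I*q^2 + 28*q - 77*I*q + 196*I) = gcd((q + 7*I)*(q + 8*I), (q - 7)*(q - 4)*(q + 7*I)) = q + 7*I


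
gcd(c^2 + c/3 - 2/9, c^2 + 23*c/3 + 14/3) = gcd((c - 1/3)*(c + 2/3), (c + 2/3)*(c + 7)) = c + 2/3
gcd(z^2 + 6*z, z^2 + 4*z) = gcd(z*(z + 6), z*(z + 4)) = z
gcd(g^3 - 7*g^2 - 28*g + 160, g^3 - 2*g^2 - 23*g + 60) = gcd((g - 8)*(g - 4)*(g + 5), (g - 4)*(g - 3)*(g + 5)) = g^2 + g - 20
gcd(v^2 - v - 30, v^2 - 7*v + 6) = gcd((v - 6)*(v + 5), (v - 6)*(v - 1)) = v - 6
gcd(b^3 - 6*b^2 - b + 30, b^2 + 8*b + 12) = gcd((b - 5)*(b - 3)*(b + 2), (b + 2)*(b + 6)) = b + 2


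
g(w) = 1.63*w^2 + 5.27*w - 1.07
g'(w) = 3.26*w + 5.27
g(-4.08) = 4.56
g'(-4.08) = -8.03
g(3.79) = 42.32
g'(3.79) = 17.63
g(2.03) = 16.35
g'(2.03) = 11.89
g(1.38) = 9.31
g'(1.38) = 9.77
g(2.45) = 21.63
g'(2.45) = 13.26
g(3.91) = 44.46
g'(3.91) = 18.02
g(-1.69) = -5.32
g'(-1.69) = -0.24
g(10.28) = 225.36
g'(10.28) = 38.78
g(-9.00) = 83.53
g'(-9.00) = -24.07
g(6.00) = 89.23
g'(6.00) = 24.83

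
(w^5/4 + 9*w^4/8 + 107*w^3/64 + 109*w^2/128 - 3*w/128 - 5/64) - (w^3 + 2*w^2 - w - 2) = w^5/4 + 9*w^4/8 + 43*w^3/64 - 147*w^2/128 + 125*w/128 + 123/64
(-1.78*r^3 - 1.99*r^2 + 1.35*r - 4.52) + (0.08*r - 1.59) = -1.78*r^3 - 1.99*r^2 + 1.43*r - 6.11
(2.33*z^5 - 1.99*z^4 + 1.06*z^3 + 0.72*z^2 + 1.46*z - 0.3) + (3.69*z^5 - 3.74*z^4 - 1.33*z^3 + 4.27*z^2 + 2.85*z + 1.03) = 6.02*z^5 - 5.73*z^4 - 0.27*z^3 + 4.99*z^2 + 4.31*z + 0.73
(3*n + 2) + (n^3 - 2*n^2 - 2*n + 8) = n^3 - 2*n^2 + n + 10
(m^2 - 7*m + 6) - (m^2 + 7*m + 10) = -14*m - 4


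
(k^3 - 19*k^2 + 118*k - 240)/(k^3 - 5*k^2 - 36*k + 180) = (k - 8)/(k + 6)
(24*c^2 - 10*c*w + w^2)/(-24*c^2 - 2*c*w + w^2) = (-4*c + w)/(4*c + w)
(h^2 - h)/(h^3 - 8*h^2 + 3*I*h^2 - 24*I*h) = (h - 1)/(h^2 + h*(-8 + 3*I) - 24*I)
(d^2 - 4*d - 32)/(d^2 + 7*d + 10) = (d^2 - 4*d - 32)/(d^2 + 7*d + 10)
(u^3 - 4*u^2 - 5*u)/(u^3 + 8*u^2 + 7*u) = (u - 5)/(u + 7)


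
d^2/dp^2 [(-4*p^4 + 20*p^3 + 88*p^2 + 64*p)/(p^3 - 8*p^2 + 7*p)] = 8*(5*p^3 + 111*p^2 - 993*p + 2389)/(p^6 - 24*p^5 + 213*p^4 - 848*p^3 + 1491*p^2 - 1176*p + 343)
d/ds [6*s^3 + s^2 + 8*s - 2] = 18*s^2 + 2*s + 8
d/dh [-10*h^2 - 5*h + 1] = -20*h - 5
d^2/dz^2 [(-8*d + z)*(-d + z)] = 2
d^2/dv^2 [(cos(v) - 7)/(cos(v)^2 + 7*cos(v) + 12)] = (-9*(1 - cos(2*v))^2*cos(v) + 35*(1 - cos(2*v))^2 - 3727*cos(v) + 238*cos(2*v) + 213*cos(3*v) + 2*cos(5*v) - 2646)/(4*(cos(v) + 3)^3*(cos(v) + 4)^3)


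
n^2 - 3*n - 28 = (n - 7)*(n + 4)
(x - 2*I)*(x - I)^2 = x^3 - 4*I*x^2 - 5*x + 2*I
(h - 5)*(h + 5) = h^2 - 25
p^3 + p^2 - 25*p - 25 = (p - 5)*(p + 1)*(p + 5)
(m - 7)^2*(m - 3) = m^3 - 17*m^2 + 91*m - 147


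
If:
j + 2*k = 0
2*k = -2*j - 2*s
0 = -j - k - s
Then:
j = -2*s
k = s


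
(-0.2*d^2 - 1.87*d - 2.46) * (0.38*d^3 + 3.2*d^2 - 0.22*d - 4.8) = -0.076*d^5 - 1.3506*d^4 - 6.8748*d^3 - 6.5006*d^2 + 9.5172*d + 11.808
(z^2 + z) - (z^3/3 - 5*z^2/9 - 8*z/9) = -z^3/3 + 14*z^2/9 + 17*z/9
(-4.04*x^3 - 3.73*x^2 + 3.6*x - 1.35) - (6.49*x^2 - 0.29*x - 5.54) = -4.04*x^3 - 10.22*x^2 + 3.89*x + 4.19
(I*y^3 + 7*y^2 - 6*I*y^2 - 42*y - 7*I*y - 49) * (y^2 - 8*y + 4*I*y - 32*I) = I*y^5 + 3*y^4 - 14*I*y^4 - 42*y^3 + 69*I*y^3 + 123*y^2 - 336*I*y^2 + 168*y + 1148*I*y + 1568*I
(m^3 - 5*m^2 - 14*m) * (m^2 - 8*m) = m^5 - 13*m^4 + 26*m^3 + 112*m^2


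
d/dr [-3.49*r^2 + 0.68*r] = 0.68 - 6.98*r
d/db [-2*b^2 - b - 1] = -4*b - 1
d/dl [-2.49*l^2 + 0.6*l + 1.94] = 0.6 - 4.98*l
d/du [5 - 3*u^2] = -6*u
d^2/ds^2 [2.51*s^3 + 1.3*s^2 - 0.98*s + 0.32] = 15.06*s + 2.6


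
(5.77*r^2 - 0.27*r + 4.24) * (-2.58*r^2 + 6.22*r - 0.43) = -14.8866*r^4 + 36.586*r^3 - 15.0997*r^2 + 26.4889*r - 1.8232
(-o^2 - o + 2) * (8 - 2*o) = 2*o^3 - 6*o^2 - 12*o + 16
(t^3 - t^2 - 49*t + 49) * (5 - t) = -t^4 + 6*t^3 + 44*t^2 - 294*t + 245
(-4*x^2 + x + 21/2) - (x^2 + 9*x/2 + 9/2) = -5*x^2 - 7*x/2 + 6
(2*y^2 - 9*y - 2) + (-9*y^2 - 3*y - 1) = -7*y^2 - 12*y - 3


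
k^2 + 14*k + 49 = (k + 7)^2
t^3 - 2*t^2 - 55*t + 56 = (t - 8)*(t - 1)*(t + 7)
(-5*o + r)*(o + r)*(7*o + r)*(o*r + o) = -35*o^4*r - 35*o^4 - 33*o^3*r^2 - 33*o^3*r + 3*o^2*r^3 + 3*o^2*r^2 + o*r^4 + o*r^3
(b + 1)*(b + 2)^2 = b^3 + 5*b^2 + 8*b + 4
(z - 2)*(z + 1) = z^2 - z - 2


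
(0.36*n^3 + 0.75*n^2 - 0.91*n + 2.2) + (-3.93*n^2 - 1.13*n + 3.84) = 0.36*n^3 - 3.18*n^2 - 2.04*n + 6.04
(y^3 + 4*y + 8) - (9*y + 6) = y^3 - 5*y + 2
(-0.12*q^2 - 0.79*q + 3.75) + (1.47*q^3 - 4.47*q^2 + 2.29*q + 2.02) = 1.47*q^3 - 4.59*q^2 + 1.5*q + 5.77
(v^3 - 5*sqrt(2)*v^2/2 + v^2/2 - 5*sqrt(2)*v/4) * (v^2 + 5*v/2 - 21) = v^5 - 5*sqrt(2)*v^4/2 + 3*v^4 - 79*v^3/4 - 15*sqrt(2)*v^3/2 - 21*v^2/2 + 395*sqrt(2)*v^2/8 + 105*sqrt(2)*v/4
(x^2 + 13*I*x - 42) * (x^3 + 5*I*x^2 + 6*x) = x^5 + 18*I*x^4 - 101*x^3 - 132*I*x^2 - 252*x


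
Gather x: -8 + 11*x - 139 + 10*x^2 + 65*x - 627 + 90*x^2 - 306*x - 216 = 100*x^2 - 230*x - 990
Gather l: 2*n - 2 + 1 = 2*n - 1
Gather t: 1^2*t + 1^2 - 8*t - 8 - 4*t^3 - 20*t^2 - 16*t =-4*t^3 - 20*t^2 - 23*t - 7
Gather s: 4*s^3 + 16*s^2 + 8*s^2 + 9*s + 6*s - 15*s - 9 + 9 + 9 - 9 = 4*s^3 + 24*s^2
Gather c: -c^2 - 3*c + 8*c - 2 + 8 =-c^2 + 5*c + 6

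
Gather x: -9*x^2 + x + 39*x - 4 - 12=-9*x^2 + 40*x - 16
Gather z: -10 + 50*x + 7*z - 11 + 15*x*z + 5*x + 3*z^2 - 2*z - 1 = 55*x + 3*z^2 + z*(15*x + 5) - 22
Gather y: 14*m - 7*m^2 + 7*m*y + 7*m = -7*m^2 + 7*m*y + 21*m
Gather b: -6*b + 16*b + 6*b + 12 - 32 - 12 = 16*b - 32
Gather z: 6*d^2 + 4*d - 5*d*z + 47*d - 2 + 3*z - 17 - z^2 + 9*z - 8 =6*d^2 + 51*d - z^2 + z*(12 - 5*d) - 27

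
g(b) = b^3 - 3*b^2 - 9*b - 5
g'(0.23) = -10.22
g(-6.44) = -338.55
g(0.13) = -6.22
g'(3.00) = 0.00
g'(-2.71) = 29.29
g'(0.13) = -9.73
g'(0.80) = -11.88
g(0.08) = -5.74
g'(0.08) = -9.46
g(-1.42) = -1.13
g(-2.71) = -22.54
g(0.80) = -13.61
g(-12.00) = -2057.00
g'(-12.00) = 495.00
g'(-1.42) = 5.57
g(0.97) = -15.64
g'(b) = 3*b^2 - 6*b - 9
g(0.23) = -7.22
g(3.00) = -32.00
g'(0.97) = -12.00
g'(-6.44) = 154.06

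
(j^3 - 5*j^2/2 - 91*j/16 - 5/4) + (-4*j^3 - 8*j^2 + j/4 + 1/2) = -3*j^3 - 21*j^2/2 - 87*j/16 - 3/4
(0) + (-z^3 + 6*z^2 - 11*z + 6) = -z^3 + 6*z^2 - 11*z + 6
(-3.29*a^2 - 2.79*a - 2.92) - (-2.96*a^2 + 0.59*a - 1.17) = -0.33*a^2 - 3.38*a - 1.75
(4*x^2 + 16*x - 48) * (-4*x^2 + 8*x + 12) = -16*x^4 - 32*x^3 + 368*x^2 - 192*x - 576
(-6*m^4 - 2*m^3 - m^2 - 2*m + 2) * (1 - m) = 6*m^5 - 4*m^4 - m^3 + m^2 - 4*m + 2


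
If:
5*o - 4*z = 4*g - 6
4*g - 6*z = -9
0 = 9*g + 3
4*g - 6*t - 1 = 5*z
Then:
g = -1/3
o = -4/9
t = -157/108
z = 23/18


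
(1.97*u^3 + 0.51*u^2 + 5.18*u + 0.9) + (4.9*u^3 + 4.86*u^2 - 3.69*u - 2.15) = 6.87*u^3 + 5.37*u^2 + 1.49*u - 1.25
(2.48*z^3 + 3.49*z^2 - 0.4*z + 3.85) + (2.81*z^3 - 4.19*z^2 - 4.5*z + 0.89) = 5.29*z^3 - 0.7*z^2 - 4.9*z + 4.74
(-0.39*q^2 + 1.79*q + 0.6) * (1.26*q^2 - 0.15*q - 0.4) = -0.4914*q^4 + 2.3139*q^3 + 0.6435*q^2 - 0.806*q - 0.24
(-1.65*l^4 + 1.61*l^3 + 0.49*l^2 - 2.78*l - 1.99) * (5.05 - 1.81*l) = 2.9865*l^5 - 11.2466*l^4 + 7.2436*l^3 + 7.5063*l^2 - 10.4371*l - 10.0495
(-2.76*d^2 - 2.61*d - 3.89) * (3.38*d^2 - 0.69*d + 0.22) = -9.3288*d^4 - 6.9174*d^3 - 11.9545*d^2 + 2.1099*d - 0.8558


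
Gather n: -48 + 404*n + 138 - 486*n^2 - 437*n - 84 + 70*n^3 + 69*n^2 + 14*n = 70*n^3 - 417*n^2 - 19*n + 6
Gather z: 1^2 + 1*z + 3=z + 4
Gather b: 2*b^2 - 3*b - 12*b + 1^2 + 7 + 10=2*b^2 - 15*b + 18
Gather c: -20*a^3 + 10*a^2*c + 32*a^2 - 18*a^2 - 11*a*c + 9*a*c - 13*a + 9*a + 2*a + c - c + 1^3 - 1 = -20*a^3 + 14*a^2 - 2*a + c*(10*a^2 - 2*a)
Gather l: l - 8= l - 8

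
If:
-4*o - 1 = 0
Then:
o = -1/4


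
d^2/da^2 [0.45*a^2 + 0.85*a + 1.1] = 0.900000000000000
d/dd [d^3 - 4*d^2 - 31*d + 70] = 3*d^2 - 8*d - 31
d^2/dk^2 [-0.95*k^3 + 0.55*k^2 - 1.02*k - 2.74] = 1.1 - 5.7*k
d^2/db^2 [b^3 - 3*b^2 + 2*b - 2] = 6*b - 6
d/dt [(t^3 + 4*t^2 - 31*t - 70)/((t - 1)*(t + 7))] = (t^2 - 2*t + 13)/(t^2 - 2*t + 1)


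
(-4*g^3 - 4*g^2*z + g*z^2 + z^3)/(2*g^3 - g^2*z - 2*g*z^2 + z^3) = (2*g + z)/(-g + z)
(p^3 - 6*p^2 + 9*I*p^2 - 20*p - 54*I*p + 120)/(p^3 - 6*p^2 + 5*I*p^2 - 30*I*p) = (p + 4*I)/p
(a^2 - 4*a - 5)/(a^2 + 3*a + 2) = (a - 5)/(a + 2)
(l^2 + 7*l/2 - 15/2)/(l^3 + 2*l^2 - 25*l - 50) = (l - 3/2)/(l^2 - 3*l - 10)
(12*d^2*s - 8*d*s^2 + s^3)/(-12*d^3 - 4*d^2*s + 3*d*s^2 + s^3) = s*(-6*d + s)/(6*d^2 + 5*d*s + s^2)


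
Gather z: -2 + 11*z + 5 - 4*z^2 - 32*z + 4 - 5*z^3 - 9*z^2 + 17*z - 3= -5*z^3 - 13*z^2 - 4*z + 4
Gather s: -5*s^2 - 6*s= -5*s^2 - 6*s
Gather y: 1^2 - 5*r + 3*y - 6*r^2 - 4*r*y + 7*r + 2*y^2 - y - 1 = -6*r^2 + 2*r + 2*y^2 + y*(2 - 4*r)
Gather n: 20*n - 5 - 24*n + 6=1 - 4*n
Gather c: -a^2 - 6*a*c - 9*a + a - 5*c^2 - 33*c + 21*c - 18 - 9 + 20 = -a^2 - 8*a - 5*c^2 + c*(-6*a - 12) - 7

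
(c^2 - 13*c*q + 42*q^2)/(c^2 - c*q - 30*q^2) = (c - 7*q)/(c + 5*q)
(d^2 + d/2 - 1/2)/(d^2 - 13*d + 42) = (2*d^2 + d - 1)/(2*(d^2 - 13*d + 42))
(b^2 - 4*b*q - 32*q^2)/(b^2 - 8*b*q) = (b + 4*q)/b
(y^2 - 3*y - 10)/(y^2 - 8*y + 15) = (y + 2)/(y - 3)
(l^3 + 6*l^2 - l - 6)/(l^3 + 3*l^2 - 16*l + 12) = (l + 1)/(l - 2)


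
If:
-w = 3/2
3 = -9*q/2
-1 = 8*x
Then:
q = -2/3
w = -3/2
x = -1/8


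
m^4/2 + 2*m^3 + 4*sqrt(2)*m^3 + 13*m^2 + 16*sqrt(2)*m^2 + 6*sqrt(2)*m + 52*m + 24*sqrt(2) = (m + 4)*(m + 6*sqrt(2))*(sqrt(2)*m/2 + 1)^2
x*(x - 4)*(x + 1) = x^3 - 3*x^2 - 4*x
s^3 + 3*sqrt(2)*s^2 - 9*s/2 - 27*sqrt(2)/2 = (s - 3*sqrt(2)/2)*(s + 3*sqrt(2)/2)*(s + 3*sqrt(2))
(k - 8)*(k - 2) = k^2 - 10*k + 16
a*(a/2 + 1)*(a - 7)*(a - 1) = a^4/2 - 3*a^3 - 9*a^2/2 + 7*a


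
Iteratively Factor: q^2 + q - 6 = (q - 2)*(q + 3)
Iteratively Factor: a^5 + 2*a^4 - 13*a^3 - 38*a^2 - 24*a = (a)*(a^4 + 2*a^3 - 13*a^2 - 38*a - 24) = a*(a + 3)*(a^3 - a^2 - 10*a - 8) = a*(a + 1)*(a + 3)*(a^2 - 2*a - 8) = a*(a + 1)*(a + 2)*(a + 3)*(a - 4)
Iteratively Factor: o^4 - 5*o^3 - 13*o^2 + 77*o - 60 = (o - 5)*(o^3 - 13*o + 12) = (o - 5)*(o + 4)*(o^2 - 4*o + 3) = (o - 5)*(o - 3)*(o + 4)*(o - 1)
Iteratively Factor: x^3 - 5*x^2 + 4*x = (x - 1)*(x^2 - 4*x) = (x - 4)*(x - 1)*(x)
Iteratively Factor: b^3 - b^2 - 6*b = (b)*(b^2 - b - 6) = b*(b - 3)*(b + 2)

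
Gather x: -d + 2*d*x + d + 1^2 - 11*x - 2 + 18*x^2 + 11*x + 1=2*d*x + 18*x^2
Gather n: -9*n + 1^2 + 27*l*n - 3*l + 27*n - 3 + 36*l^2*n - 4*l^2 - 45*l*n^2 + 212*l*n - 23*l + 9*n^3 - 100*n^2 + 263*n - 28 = -4*l^2 - 26*l + 9*n^3 + n^2*(-45*l - 100) + n*(36*l^2 + 239*l + 281) - 30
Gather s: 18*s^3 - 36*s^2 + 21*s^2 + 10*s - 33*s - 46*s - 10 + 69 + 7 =18*s^3 - 15*s^2 - 69*s + 66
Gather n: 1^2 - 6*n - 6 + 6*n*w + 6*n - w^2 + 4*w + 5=6*n*w - w^2 + 4*w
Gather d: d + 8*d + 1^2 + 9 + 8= 9*d + 18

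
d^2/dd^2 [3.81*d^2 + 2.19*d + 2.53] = 7.62000000000000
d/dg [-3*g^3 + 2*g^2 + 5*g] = -9*g^2 + 4*g + 5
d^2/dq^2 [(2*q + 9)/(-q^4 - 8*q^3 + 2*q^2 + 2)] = 4*(-8*q^2*(2*q + 9)*(q^2 + 6*q - 1)^2 + (4*q^3 + 24*q^2 - 4*q + (2*q + 9)*(3*q^2 + 12*q - 1))*(q^4 + 8*q^3 - 2*q^2 - 2))/(q^4 + 8*q^3 - 2*q^2 - 2)^3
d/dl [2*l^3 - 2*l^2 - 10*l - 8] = 6*l^2 - 4*l - 10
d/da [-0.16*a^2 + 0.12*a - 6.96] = 0.12 - 0.32*a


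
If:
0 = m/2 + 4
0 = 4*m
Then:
No Solution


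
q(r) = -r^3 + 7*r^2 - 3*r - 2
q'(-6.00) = -195.00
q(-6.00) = 484.00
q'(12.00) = -267.00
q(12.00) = -758.00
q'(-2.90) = -68.83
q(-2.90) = 89.96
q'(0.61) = 4.42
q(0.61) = -1.45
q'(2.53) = 13.22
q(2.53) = 19.02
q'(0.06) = -2.17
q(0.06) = -2.16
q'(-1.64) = -34.03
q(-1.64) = 26.16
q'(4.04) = 4.60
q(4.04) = 34.19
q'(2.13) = 13.21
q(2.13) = 13.70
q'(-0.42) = -9.41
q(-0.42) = 0.57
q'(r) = -3*r^2 + 14*r - 3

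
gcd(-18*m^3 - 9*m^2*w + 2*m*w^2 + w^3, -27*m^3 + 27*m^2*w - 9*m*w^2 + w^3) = -3*m + w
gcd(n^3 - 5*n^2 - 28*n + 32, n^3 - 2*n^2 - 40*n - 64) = n^2 - 4*n - 32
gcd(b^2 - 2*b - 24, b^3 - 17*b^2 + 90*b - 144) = b - 6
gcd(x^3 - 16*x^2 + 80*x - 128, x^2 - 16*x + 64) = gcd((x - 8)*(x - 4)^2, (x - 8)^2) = x - 8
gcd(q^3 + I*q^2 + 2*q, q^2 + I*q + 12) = 1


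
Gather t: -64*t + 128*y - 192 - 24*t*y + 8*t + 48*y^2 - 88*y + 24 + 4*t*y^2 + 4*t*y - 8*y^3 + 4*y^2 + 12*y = t*(4*y^2 - 20*y - 56) - 8*y^3 + 52*y^2 + 52*y - 168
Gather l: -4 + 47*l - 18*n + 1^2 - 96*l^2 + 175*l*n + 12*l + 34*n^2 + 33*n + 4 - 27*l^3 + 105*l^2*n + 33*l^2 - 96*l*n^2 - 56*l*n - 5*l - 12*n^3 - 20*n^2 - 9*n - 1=-27*l^3 + l^2*(105*n - 63) + l*(-96*n^2 + 119*n + 54) - 12*n^3 + 14*n^2 + 6*n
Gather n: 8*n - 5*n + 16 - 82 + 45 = 3*n - 21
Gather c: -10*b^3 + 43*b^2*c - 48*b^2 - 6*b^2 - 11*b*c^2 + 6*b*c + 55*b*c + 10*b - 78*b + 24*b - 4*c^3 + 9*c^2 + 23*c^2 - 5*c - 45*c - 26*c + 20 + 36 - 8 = -10*b^3 - 54*b^2 - 44*b - 4*c^3 + c^2*(32 - 11*b) + c*(43*b^2 + 61*b - 76) + 48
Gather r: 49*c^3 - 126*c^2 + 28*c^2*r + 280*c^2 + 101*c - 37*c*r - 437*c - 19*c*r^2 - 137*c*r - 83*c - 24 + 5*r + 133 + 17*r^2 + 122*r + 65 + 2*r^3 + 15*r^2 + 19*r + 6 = 49*c^3 + 154*c^2 - 419*c + 2*r^3 + r^2*(32 - 19*c) + r*(28*c^2 - 174*c + 146) + 180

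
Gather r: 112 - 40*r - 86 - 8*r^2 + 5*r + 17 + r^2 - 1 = -7*r^2 - 35*r + 42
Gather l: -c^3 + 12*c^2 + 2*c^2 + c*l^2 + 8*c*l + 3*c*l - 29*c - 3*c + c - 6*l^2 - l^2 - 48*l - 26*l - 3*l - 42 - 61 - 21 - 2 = -c^3 + 14*c^2 - 31*c + l^2*(c - 7) + l*(11*c - 77) - 126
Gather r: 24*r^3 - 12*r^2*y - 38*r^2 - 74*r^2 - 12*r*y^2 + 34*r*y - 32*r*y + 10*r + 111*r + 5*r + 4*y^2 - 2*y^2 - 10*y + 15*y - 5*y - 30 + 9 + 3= 24*r^3 + r^2*(-12*y - 112) + r*(-12*y^2 + 2*y + 126) + 2*y^2 - 18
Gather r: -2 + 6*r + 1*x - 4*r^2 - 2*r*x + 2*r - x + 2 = -4*r^2 + r*(8 - 2*x)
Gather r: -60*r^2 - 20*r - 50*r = -60*r^2 - 70*r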